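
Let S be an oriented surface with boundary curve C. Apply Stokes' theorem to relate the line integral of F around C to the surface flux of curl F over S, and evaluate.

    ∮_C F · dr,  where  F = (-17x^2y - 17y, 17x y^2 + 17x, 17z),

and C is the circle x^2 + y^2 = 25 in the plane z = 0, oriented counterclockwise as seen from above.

Let S be the flat disk x^2 + y^2 ≤ 25 in the plane z = 0, with upward unit normal n̂ = ẑ. By Stokes' theorem,

    ∮_C F · dr = ∬_S (∇ × F) · n̂ dS = ∬_D (curl F)_z dA,

where D is the disk x^2 + y^2 ≤ 25.

Compute the curl of F = (-17x^2y - 17y, 17x y^2 + 17x, 17z):
    (∇ × F)_x = ∂F_z/∂y - ∂F_y/∂z = 0,
    (∇ × F)_y = ∂F_x/∂z - ∂F_z/∂x = 0,
    (∇ × F)_z = ∂F_y/∂x - ∂F_x/∂y = 17x^2 + 17y^2 + 34.

On z = 0, (curl F)_z = 17x^2 + 17y^2 + 34.

Convert to polar (x = r cos θ, y = r sin θ, dA = r dr dθ); the integrand becomes 17r^2 + 34, so

    ∬_D (curl F)_z dA = ∫_0^{2π} ∫_0^{5} (17r^2 + 34) · r dr dθ.

Inner (r from 0 to 5): 12325/4.
Outer (θ from 0 to 2π): 12325π/2.

Therefore ∮_C F · dr = 12325π/2.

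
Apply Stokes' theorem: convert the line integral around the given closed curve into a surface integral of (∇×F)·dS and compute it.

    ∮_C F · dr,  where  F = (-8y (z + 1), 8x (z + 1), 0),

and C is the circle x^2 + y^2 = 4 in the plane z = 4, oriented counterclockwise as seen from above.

Let S be the flat disk x^2 + y^2 ≤ 4 in the plane z = 4, with upward unit normal n̂ = ẑ. By Stokes' theorem,

    ∮_C F · dr = ∬_S (∇ × F) · n̂ dS = ∬_D (curl F)_z dA,

where D is the disk x^2 + y^2 ≤ 4.

Compute the curl of F = (-8y (z + 1), 8x (z + 1), 0):
    (∇ × F)_x = ∂F_z/∂y - ∂F_y/∂z = -8x,
    (∇ × F)_y = ∂F_x/∂z - ∂F_z/∂x = -8y,
    (∇ × F)_z = ∂F_y/∂x - ∂F_x/∂y = 16z + 16.

On z = 4, (curl F)_z = 80.

Convert to polar (x = r cos θ, y = r sin θ, dA = r dr dθ); the integrand becomes 80, so

    ∬_D (curl F)_z dA = ∫_0^{2π} ∫_0^{2} (80) · r dr dθ.

Inner (r from 0 to 2): 160.
Outer (θ from 0 to 2π): 320π.

Therefore ∮_C F · dr = 320π.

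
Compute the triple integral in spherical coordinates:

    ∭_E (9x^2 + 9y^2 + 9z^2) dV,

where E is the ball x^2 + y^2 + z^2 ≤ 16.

In spherical coordinates, x = ρ sin(φ) cos(θ), y = ρ sin(φ) sin(θ), z = ρ cos(φ), and dV = ρ^2 sin(φ) dρ dφ dθ.

The integrand becomes 9ρ^2, so

    ∭_E (9x^2 + 9y^2 + 9z^2) dV = ∫_{0}^{2π} ∫_{0}^{π} ∫_{0}^{4} (9ρ^2) · ρ^2 sin(φ) dρ dφ dθ.

Inner (ρ): 9216sin(φ)/5.
Middle (φ): 18432/5.
Outer (θ): 36864π/5.

Therefore the triple integral equals 36864π/5.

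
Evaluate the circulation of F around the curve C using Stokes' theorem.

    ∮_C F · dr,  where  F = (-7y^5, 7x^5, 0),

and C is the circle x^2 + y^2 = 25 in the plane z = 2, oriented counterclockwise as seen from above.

Let S be the flat disk x^2 + y^2 ≤ 25 in the plane z = 2, with upward unit normal n̂ = ẑ. By Stokes' theorem,

    ∮_C F · dr = ∬_S (∇ × F) · n̂ dS = ∬_D (curl F)_z dA,

where D is the disk x^2 + y^2 ≤ 25.

Compute the curl of F = (-7y^5, 7x^5, 0):
    (∇ × F)_x = ∂F_z/∂y - ∂F_y/∂z = 0,
    (∇ × F)_y = ∂F_x/∂z - ∂F_z/∂x = 0,
    (∇ × F)_z = ∂F_y/∂x - ∂F_x/∂y = 35x^4 + 35y^4.

On z = 2, (curl F)_z = 35x^4 + 35y^4.

Convert to polar (x = r cos θ, y = r sin θ, dA = r dr dθ); the integrand becomes 35r^4(sin(θ)^4 + cos(θ)^4), so

    ∬_D (curl F)_z dA = ∫_0^{2π} ∫_0^{5} (35r^4(sin(θ)^4 + cos(θ)^4)) · r dr dθ.

Inner (r from 0 to 5): 546875sin(θ)^4/6 + 546875cos(θ)^4/6.
Outer (θ from 0 to 2π): 546875π/4.

Therefore ∮_C F · dr = 546875π/4.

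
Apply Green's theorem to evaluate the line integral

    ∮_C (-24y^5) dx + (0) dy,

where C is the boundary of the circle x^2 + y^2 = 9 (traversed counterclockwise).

Green's theorem converts the closed line integral into a double integral over the enclosed region D:

    ∮_C P dx + Q dy = ∬_D (∂Q/∂x - ∂P/∂y) dA.

Here P = -24y^5, Q = 0, so

    ∂Q/∂x = 0,    ∂P/∂y = -120y^4,
    ∂Q/∂x - ∂P/∂y = 120y^4.

D is the region x^2 + y^2 ≤ 9. Evaluating the double integral:

In polar coordinates (x = r cos θ, y = r sin θ, dA = r dr dθ) the integrand becomes 120r^4sin(θ)^4, so

    ∬_D (120y^4) dA = ∫_0^{2π} ∫_0^{3} (120r^4sin(θ)^4) · r dr dθ.

Inner (r from 0 to 3): 14580sin(θ)^4.
Outer (θ from 0 to 2π): 10935π.

Therefore ∮_C P dx + Q dy = 10935π.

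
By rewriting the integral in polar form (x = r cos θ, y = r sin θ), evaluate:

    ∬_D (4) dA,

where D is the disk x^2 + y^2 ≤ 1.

The region D is 0 ≤ r ≤ 1, 0 ≤ θ ≤ 2π in polar coordinates, where x = r cos(θ), y = r sin(θ), and dA = r dr dθ.

Under the substitution, the integrand becomes 4, so

    ∬_D (4) dA = ∫_{0}^{2π} ∫_{0}^{1} (4) · r dr dθ.

Inner integral (in r): ∫_{0}^{1} (4) · r dr = 2.

Outer integral (in θ): ∫_{0}^{2π} (2) dθ = 4π.

Therefore ∬_D (4) dA = 4π.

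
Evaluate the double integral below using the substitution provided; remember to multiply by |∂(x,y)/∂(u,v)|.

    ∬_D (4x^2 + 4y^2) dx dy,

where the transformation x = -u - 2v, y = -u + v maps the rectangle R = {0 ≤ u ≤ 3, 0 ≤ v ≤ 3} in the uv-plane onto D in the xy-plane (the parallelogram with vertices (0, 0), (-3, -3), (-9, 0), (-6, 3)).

Compute the Jacobian determinant of (x, y) with respect to (u, v):

    ∂(x,y)/∂(u,v) = | -1  -2 | = (-1)(1) - (-2)(-1) = -3.
                   | -1  1 |

Its absolute value is |J| = 3 (the area scaling factor).

Substituting x = -u - 2v, y = -u + v into the integrand,

    4x^2 + 4y^2 → 8u^2 + 8u v + 20v^2,

so the integral becomes

    ∬_R (8u^2 + 8u v + 20v^2) · |J| du dv = ∫_0^3 ∫_0^3 (24u^2 + 24u v + 60v^2) dv du.

Inner (v): 72u^2 + 108u + 540.
Outer (u): 2754.

Therefore ∬_D (4x^2 + 4y^2) dx dy = 2754.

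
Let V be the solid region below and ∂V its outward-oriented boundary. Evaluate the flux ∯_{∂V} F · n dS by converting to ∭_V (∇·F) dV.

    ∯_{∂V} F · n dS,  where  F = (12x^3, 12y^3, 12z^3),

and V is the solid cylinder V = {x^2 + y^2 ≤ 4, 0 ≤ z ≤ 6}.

By the divergence theorem,

    ∯_{∂V} F · n dS = ∭_V (∇ · F) dV.

Compute the divergence:
    ∇ · F = ∂F_x/∂x + ∂F_y/∂y + ∂F_z/∂z = 36x^2 + 36y^2 + 36z^2.

In cylindrical coordinates, x = r cos(θ), y = r sin(θ), z = z, dV = r dr dθ dz, with 0 ≤ r ≤ 2, 0 ≤ θ ≤ 2π, 0 ≤ z ≤ 6.

The integrand, after substitution and multiplying by the volume element, becomes (36r^2 + 36z^2) · r, so

    ∭_V (∇·F) dV = ∫_0^{2π} ∫_0^{2} ∫_0^{6} (36r^2 + 36z^2) · r dz dr dθ.

Inner (z from 0 to 6): 216r (r^2 + 12).
Middle (r from 0 to 2): 6048.
Outer (θ from 0 to 2π): 12096π.

Therefore ∯_{∂V} F · n dS = 12096π.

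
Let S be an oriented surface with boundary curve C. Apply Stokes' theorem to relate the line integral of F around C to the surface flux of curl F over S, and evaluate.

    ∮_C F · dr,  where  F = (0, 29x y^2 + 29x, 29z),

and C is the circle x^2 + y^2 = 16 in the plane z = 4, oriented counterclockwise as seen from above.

Let S be the flat disk x^2 + y^2 ≤ 16 in the plane z = 4, with upward unit normal n̂ = ẑ. By Stokes' theorem,

    ∮_C F · dr = ∬_S (∇ × F) · n̂ dS = ∬_D (curl F)_z dA,

where D is the disk x^2 + y^2 ≤ 16.

Compute the curl of F = (0, 29x y^2 + 29x, 29z):
    (∇ × F)_x = ∂F_z/∂y - ∂F_y/∂z = 0,
    (∇ × F)_y = ∂F_x/∂z - ∂F_z/∂x = 0,
    (∇ × F)_z = ∂F_y/∂x - ∂F_x/∂y = 29y^2 + 29.

On z = 4, (curl F)_z = 29y^2 + 29.

Convert to polar (x = r cos θ, y = r sin θ, dA = r dr dθ); the integrand becomes 29r^2sin(θ)^2 + 29, so

    ∬_D (curl F)_z dA = ∫_0^{2π} ∫_0^{4} (29r^2sin(θ)^2 + 29) · r dr dθ.

Inner (r from 0 to 4): 1856sin(θ)^2 + 232.
Outer (θ from 0 to 2π): 2320π.

Therefore ∮_C F · dr = 2320π.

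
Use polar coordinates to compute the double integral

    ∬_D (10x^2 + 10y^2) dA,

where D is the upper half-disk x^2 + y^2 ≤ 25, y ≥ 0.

The region D is 0 ≤ r ≤ 5, 0 ≤ θ ≤ π in polar coordinates, where x = r cos(θ), y = r sin(θ), and dA = r dr dθ.

Under the substitution, the integrand becomes 10r^2, so

    ∬_D (10x^2 + 10y^2) dA = ∫_{0}^{π} ∫_{0}^{5} (10r^2) · r dr dθ.

Inner integral (in r): ∫_{0}^{5} (10r^2) · r dr = 3125/2.

Outer integral (in θ): ∫_{0}^{π} (3125/2) dθ = 3125π/2.

Therefore ∬_D (10x^2 + 10y^2) dA = 3125π/2.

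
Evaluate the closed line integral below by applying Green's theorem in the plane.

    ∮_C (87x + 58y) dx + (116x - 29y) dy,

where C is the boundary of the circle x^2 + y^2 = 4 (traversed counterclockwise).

Green's theorem converts the closed line integral into a double integral over the enclosed region D:

    ∮_C P dx + Q dy = ∬_D (∂Q/∂x - ∂P/∂y) dA.

Here P = 87x + 58y, Q = 116x - 29y, so

    ∂Q/∂x = 116,    ∂P/∂y = 58,
    ∂Q/∂x - ∂P/∂y = 58.

D is the region x^2 + y^2 ≤ 4. Evaluating the double integral:

In polar coordinates (x = r cos θ, y = r sin θ, dA = r dr dθ) the integrand becomes 58, so

    ∬_D (58) dA = ∫_0^{2π} ∫_0^{2} (58) · r dr dθ.

Inner (r from 0 to 2): 116.
Outer (θ from 0 to 2π): 232π.

Therefore ∮_C P dx + Q dy = 232π.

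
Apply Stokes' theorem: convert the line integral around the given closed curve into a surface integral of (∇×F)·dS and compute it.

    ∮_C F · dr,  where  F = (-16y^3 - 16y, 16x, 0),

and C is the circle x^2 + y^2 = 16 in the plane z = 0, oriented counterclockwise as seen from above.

Let S be the flat disk x^2 + y^2 ≤ 16 in the plane z = 0, with upward unit normal n̂ = ẑ. By Stokes' theorem,

    ∮_C F · dr = ∬_S (∇ × F) · n̂ dS = ∬_D (curl F)_z dA,

where D is the disk x^2 + y^2 ≤ 16.

Compute the curl of F = (-16y^3 - 16y, 16x, 0):
    (∇ × F)_x = ∂F_z/∂y - ∂F_y/∂z = 0,
    (∇ × F)_y = ∂F_x/∂z - ∂F_z/∂x = 0,
    (∇ × F)_z = ∂F_y/∂x - ∂F_x/∂y = 48y^2 + 32.

On z = 0, (curl F)_z = 48y^2 + 32.

Convert to polar (x = r cos θ, y = r sin θ, dA = r dr dθ); the integrand becomes 48r^2sin(θ)^2 + 32, so

    ∬_D (curl F)_z dA = ∫_0^{2π} ∫_0^{4} (48r^2sin(θ)^2 + 32) · r dr dθ.

Inner (r from 0 to 4): 3072sin(θ)^2 + 256.
Outer (θ from 0 to 2π): 3584π.

Therefore ∮_C F · dr = 3584π.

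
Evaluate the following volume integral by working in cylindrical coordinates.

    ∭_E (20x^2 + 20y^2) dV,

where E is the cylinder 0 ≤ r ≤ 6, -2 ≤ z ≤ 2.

In cylindrical coordinates, x = r cos(θ), y = r sin(θ), z = z, and dV = r dr dθ dz.

The integrand becomes 20r^2, so

    ∭_E (20x^2 + 20y^2) dV = ∫_{0}^{2π} ∫_{0}^{6} ∫_{-2}^{2} (20r^2) · r dz dr dθ.

Inner (z): 80r^3.
Middle (r from 0 to 6): 25920.
Outer (θ): 51840π.

Therefore the triple integral equals 51840π.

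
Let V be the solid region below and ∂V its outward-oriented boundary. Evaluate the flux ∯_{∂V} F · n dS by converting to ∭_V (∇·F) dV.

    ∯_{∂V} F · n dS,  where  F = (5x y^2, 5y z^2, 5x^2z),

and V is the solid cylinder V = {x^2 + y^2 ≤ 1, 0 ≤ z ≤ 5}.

By the divergence theorem,

    ∯_{∂V} F · n dS = ∭_V (∇ · F) dV.

Compute the divergence:
    ∇ · F = ∂F_x/∂x + ∂F_y/∂y + ∂F_z/∂z = 5y^2 + 5z^2 + 5x^2 = 5x^2 + 5y^2 + 5z^2.

In cylindrical coordinates, x = r cos(θ), y = r sin(θ), z = z, dV = r dr dθ dz, with 0 ≤ r ≤ 1, 0 ≤ θ ≤ 2π, 0 ≤ z ≤ 5.

The integrand, after substitution and multiplying by the volume element, becomes (5r^2 + 5z^2) · r, so

    ∭_V (∇·F) dV = ∫_0^{2π} ∫_0^{1} ∫_0^{5} (5r^2 + 5z^2) · r dz dr dθ.

Inner (z from 0 to 5): 25r (r^2 + 25/3).
Middle (r from 0 to 1): 1325/12.
Outer (θ from 0 to 2π): 1325π/6.

Therefore ∯_{∂V} F · n dS = 1325π/6.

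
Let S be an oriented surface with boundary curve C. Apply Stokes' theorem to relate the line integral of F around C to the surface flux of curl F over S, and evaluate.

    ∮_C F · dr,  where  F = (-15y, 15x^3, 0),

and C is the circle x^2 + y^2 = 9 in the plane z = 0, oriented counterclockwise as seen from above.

Let S be the flat disk x^2 + y^2 ≤ 9 in the plane z = 0, with upward unit normal n̂ = ẑ. By Stokes' theorem,

    ∮_C F · dr = ∬_S (∇ × F) · n̂ dS = ∬_D (curl F)_z dA,

where D is the disk x^2 + y^2 ≤ 9.

Compute the curl of F = (-15y, 15x^3, 0):
    (∇ × F)_x = ∂F_z/∂y - ∂F_y/∂z = 0,
    (∇ × F)_y = ∂F_x/∂z - ∂F_z/∂x = 0,
    (∇ × F)_z = ∂F_y/∂x - ∂F_x/∂y = 45x^2 + 15.

On z = 0, (curl F)_z = 45x^2 + 15.

Convert to polar (x = r cos θ, y = r sin θ, dA = r dr dθ); the integrand becomes 45r^2cos(θ)^2 + 15, so

    ∬_D (curl F)_z dA = ∫_0^{2π} ∫_0^{3} (45r^2cos(θ)^2 + 15) · r dr dθ.

Inner (r from 0 to 3): 3645cos(θ)^2/4 + 135/2.
Outer (θ from 0 to 2π): 4185π/4.

Therefore ∮_C F · dr = 4185π/4.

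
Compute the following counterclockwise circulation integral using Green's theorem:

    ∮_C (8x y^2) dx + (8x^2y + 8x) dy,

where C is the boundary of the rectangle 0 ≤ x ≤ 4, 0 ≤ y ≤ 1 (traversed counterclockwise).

Green's theorem converts the closed line integral into a double integral over the enclosed region D:

    ∮_C P dx + Q dy = ∬_D (∂Q/∂x - ∂P/∂y) dA.

Here P = 8x y^2, Q = 8x^2y + 8x, so

    ∂Q/∂x = 16x y + 8,    ∂P/∂y = 16x y,
    ∂Q/∂x - ∂P/∂y = 8.

D is the region 0 ≤ x ≤ 4, 0 ≤ y ≤ 1. Evaluating the double integral:

    ∬_D (8) dA = ∫_0^{4} ∫_0^{1} (8) dy dx.

Inner (y from 0 to 1): 8.
Outer (x from 0 to 4): 32.

Therefore ∮_C P dx + Q dy = 32.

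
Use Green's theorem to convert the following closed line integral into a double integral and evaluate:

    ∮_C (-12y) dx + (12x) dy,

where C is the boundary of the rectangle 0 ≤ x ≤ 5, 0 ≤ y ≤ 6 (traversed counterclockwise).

Green's theorem converts the closed line integral into a double integral over the enclosed region D:

    ∮_C P dx + Q dy = ∬_D (∂Q/∂x - ∂P/∂y) dA.

Here P = -12y, Q = 12x, so

    ∂Q/∂x = 12,    ∂P/∂y = -12,
    ∂Q/∂x - ∂P/∂y = 24.

D is the region 0 ≤ x ≤ 5, 0 ≤ y ≤ 6. Evaluating the double integral:

    ∬_D (24) dA = ∫_0^{5} ∫_0^{6} (24) dy dx.

Inner (y from 0 to 6): 144.
Outer (x from 0 to 5): 720.

Therefore ∮_C P dx + Q dy = 720.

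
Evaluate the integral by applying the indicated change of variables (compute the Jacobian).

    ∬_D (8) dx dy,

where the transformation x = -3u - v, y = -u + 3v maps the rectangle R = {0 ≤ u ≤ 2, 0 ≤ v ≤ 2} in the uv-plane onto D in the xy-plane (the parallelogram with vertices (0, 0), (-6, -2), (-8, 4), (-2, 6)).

Compute the Jacobian determinant of (x, y) with respect to (u, v):

    ∂(x,y)/∂(u,v) = | -3  -1 | = (-3)(3) - (-1)(-1) = -10.
                   | -1  3 |

Its absolute value is |J| = 10 (the area scaling factor).

Substituting x = -3u - v, y = -u + 3v into the integrand,

    8 → 8,

so the integral becomes

    ∬_R (8) · |J| du dv = ∫_0^2 ∫_0^2 (80) dv du.

Inner (v): 160.
Outer (u): 320.

Therefore ∬_D (8) dx dy = 320.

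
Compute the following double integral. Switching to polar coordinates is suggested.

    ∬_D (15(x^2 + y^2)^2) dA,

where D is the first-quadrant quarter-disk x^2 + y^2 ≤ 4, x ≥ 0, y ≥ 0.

The region D is 0 ≤ r ≤ 2, 0 ≤ θ ≤ π/2 in polar coordinates, where x = r cos(θ), y = r sin(θ), and dA = r dr dθ.

Under the substitution, the integrand becomes 15r^4, so

    ∬_D (15(x^2 + y^2)^2) dA = ∫_{0}^{π/2} ∫_{0}^{2} (15r^4) · r dr dθ.

Inner integral (in r): ∫_{0}^{2} (15r^4) · r dr = 160.

Outer integral (in θ): ∫_{0}^{π/2} (160) dθ = 80π.

Therefore ∬_D (15(x^2 + y^2)^2) dA = 80π.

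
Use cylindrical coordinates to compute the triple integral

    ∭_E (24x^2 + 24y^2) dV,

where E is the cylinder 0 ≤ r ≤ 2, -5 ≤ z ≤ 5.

In cylindrical coordinates, x = r cos(θ), y = r sin(θ), z = z, and dV = r dr dθ dz.

The integrand becomes 24r^2, so

    ∭_E (24x^2 + 24y^2) dV = ∫_{0}^{2π} ∫_{0}^{2} ∫_{-5}^{5} (24r^2) · r dz dr dθ.

Inner (z): 240r^3.
Middle (r from 0 to 2): 960.
Outer (θ): 1920π.

Therefore the triple integral equals 1920π.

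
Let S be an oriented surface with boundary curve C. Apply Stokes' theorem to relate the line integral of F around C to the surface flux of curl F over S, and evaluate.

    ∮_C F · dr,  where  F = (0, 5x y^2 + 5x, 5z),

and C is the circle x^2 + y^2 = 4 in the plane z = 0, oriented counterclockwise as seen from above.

Let S be the flat disk x^2 + y^2 ≤ 4 in the plane z = 0, with upward unit normal n̂ = ẑ. By Stokes' theorem,

    ∮_C F · dr = ∬_S (∇ × F) · n̂ dS = ∬_D (curl F)_z dA,

where D is the disk x^2 + y^2 ≤ 4.

Compute the curl of F = (0, 5x y^2 + 5x, 5z):
    (∇ × F)_x = ∂F_z/∂y - ∂F_y/∂z = 0,
    (∇ × F)_y = ∂F_x/∂z - ∂F_z/∂x = 0,
    (∇ × F)_z = ∂F_y/∂x - ∂F_x/∂y = 5y^2 + 5.

On z = 0, (curl F)_z = 5y^2 + 5.

Convert to polar (x = r cos θ, y = r sin θ, dA = r dr dθ); the integrand becomes 5r^2sin(θ)^2 + 5, so

    ∬_D (curl F)_z dA = ∫_0^{2π} ∫_0^{2} (5r^2sin(θ)^2 + 5) · r dr dθ.

Inner (r from 0 to 2): 20 - 10cos(2θ).
Outer (θ from 0 to 2π): 40π.

Therefore ∮_C F · dr = 40π.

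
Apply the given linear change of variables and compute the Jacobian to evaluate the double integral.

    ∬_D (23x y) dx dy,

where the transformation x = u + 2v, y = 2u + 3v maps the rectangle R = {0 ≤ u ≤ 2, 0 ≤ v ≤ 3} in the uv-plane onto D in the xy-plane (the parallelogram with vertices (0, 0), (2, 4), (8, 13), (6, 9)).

Compute the Jacobian determinant of (x, y) with respect to (u, v):

    ∂(x,y)/∂(u,v) = | 1  2 | = (1)(3) - (2)(2) = -1.
                   | 2  3 |

Its absolute value is |J| = 1 (the area scaling factor).

Substituting x = u + 2v, y = 2u + 3v into the integrand,

    23x y → 46u^2 + 161u v + 138v^2,

so the integral becomes

    ∬_R (46u^2 + 161u v + 138v^2) · |J| du dv = ∫_0^2 ∫_0^3 (46u^2 + 161u v + 138v^2) dv du.

Inner (v): 138u^2 + 1449u/2 + 1242.
Outer (u): 4301.

Therefore ∬_D (23x y) dx dy = 4301.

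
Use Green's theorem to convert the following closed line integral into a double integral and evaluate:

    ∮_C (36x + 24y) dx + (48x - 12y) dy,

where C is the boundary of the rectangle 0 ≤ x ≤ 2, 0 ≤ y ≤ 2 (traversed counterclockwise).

Green's theorem converts the closed line integral into a double integral over the enclosed region D:

    ∮_C P dx + Q dy = ∬_D (∂Q/∂x - ∂P/∂y) dA.

Here P = 36x + 24y, Q = 48x - 12y, so

    ∂Q/∂x = 48,    ∂P/∂y = 24,
    ∂Q/∂x - ∂P/∂y = 24.

D is the region 0 ≤ x ≤ 2, 0 ≤ y ≤ 2. Evaluating the double integral:

    ∬_D (24) dA = ∫_0^{2} ∫_0^{2} (24) dy dx.

Inner (y from 0 to 2): 48.
Outer (x from 0 to 2): 96.

Therefore ∮_C P dx + Q dy = 96.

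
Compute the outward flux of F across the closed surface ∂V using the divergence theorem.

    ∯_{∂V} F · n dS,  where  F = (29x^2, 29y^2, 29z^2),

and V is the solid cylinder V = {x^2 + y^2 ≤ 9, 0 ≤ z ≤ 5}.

By the divergence theorem,

    ∯_{∂V} F · n dS = ∭_V (∇ · F) dV.

Compute the divergence:
    ∇ · F = ∂F_x/∂x + ∂F_y/∂y + ∂F_z/∂z = 58x + 58y + 58z.

In cylindrical coordinates, x = r cos(θ), y = r sin(θ), z = z, dV = r dr dθ dz, with 0 ≤ r ≤ 3, 0 ≤ θ ≤ 2π, 0 ≤ z ≤ 5.

The integrand, after substitution and multiplying by the volume element, becomes (58sqrt(2)r sin(θ + π/4) + 58z) · r, so

    ∭_V (∇·F) dV = ∫_0^{2π} ∫_0^{3} ∫_0^{5} (58sqrt(2)r sin(θ + π/4) + 58z) · r dz dr dθ.

Inner (z from 0 to 5): 145r (2sqrt(2)r sin(θ + π/4) + 5).
Middle (r from 0 to 3): 2610sqrt(2)sin(θ + π/4) + 6525/2.
Outer (θ from 0 to 2π): 6525π.

Therefore ∯_{∂V} F · n dS = 6525π.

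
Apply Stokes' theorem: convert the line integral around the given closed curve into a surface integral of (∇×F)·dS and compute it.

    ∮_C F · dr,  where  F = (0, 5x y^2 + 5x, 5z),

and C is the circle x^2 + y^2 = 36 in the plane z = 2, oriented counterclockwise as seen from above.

Let S be the flat disk x^2 + y^2 ≤ 36 in the plane z = 2, with upward unit normal n̂ = ẑ. By Stokes' theorem,

    ∮_C F · dr = ∬_S (∇ × F) · n̂ dS = ∬_D (curl F)_z dA,

where D is the disk x^2 + y^2 ≤ 36.

Compute the curl of F = (0, 5x y^2 + 5x, 5z):
    (∇ × F)_x = ∂F_z/∂y - ∂F_y/∂z = 0,
    (∇ × F)_y = ∂F_x/∂z - ∂F_z/∂x = 0,
    (∇ × F)_z = ∂F_y/∂x - ∂F_x/∂y = 5y^2 + 5.

On z = 2, (curl F)_z = 5y^2 + 5.

Convert to polar (x = r cos θ, y = r sin θ, dA = r dr dθ); the integrand becomes 5r^2sin(θ)^2 + 5, so

    ∬_D (curl F)_z dA = ∫_0^{2π} ∫_0^{6} (5r^2sin(θ)^2 + 5) · r dr dθ.

Inner (r from 0 to 6): 1620sin(θ)^2 + 90.
Outer (θ from 0 to 2π): 1800π.

Therefore ∮_C F · dr = 1800π.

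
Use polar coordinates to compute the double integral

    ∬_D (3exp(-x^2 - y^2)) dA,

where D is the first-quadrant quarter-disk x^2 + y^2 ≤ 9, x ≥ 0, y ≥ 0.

The region D is 0 ≤ r ≤ 3, 0 ≤ θ ≤ π/2 in polar coordinates, where x = r cos(θ), y = r sin(θ), and dA = r dr dθ.

Under the substitution, the integrand becomes 3exp(-r^2), so

    ∬_D (3exp(-x^2 - y^2)) dA = ∫_{0}^{π/2} ∫_{0}^{3} (3exp(-r^2)) · r dr dθ.

Inner integral (in r): ∫_{0}^{3} (3exp(-r^2)) · r dr = 3/2 - 3exp(-9)/2.

Outer integral (in θ): ∫_{0}^{π/2} (3/2 - 3exp(-9)/2) dθ = -3π (1 - exp(9))exp(-9)/4.

Therefore ∬_D (3exp(-x^2 - y^2)) dA = -3π (1 - exp(9))exp(-9)/4.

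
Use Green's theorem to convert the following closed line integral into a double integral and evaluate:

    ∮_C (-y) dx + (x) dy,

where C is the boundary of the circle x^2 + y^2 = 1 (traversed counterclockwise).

Green's theorem converts the closed line integral into a double integral over the enclosed region D:

    ∮_C P dx + Q dy = ∬_D (∂Q/∂x - ∂P/∂y) dA.

Here P = -y, Q = x, so

    ∂Q/∂x = 1,    ∂P/∂y = -1,
    ∂Q/∂x - ∂P/∂y = 2.

D is the region x^2 + y^2 ≤ 1. Evaluating the double integral:

In polar coordinates (x = r cos θ, y = r sin θ, dA = r dr dθ) the integrand becomes 2, so

    ∬_D (2) dA = ∫_0^{2π} ∫_0^{1} (2) · r dr dθ.

Inner (r from 0 to 1): 1.
Outer (θ from 0 to 2π): 2π.

Therefore ∮_C P dx + Q dy = 2π.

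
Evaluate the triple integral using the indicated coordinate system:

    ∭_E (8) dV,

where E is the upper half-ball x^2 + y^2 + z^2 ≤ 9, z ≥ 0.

In spherical coordinates, x = ρ sin(φ) cos(θ), y = ρ sin(φ) sin(θ), z = ρ cos(φ), and dV = ρ^2 sin(φ) dρ dφ dθ.

The integrand becomes 8, so

    ∭_E (8) dV = ∫_{0}^{2π} ∫_{0}^{π/2} ∫_{0}^{3} (8) · ρ^2 sin(φ) dρ dφ dθ.

Inner (ρ): 72sin(φ).
Middle (φ): 72.
Outer (θ): 144π.

Therefore the triple integral equals 144π.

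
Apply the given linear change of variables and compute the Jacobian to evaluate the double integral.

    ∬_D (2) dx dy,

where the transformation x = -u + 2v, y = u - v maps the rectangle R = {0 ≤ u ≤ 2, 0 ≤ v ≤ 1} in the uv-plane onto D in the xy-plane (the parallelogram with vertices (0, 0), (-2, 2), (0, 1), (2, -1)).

Compute the Jacobian determinant of (x, y) with respect to (u, v):

    ∂(x,y)/∂(u,v) = | -1  2 | = (-1)(-1) - (2)(1) = -1.
                   | 1  -1 |

Its absolute value is |J| = 1 (the area scaling factor).

Substituting x = -u + 2v, y = u - v into the integrand,

    2 → 2,

so the integral becomes

    ∬_R (2) · |J| du dv = ∫_0^2 ∫_0^1 (2) dv du.

Inner (v): 2.
Outer (u): 4.

Therefore ∬_D (2) dx dy = 4.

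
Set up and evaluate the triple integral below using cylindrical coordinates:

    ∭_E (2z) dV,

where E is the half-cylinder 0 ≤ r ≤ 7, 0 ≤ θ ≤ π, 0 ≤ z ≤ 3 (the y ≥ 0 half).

In cylindrical coordinates, x = r cos(θ), y = r sin(θ), z = z, and dV = r dr dθ dz.

The integrand becomes 2z, so

    ∭_E (2z) dV = ∫_{0}^{π} ∫_{0}^{7} ∫_{0}^{3} (2z) · r dz dr dθ.

Inner (z): 9r.
Middle (r from 0 to 7): 441/2.
Outer (θ): 441π/2.

Therefore the triple integral equals 441π/2.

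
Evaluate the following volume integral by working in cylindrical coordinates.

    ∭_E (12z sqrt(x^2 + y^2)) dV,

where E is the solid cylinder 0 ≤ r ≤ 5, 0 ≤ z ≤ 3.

In cylindrical coordinates, x = r cos(θ), y = r sin(θ), z = z, and dV = r dr dθ dz.

The integrand becomes 12r z, so

    ∭_E (12z sqrt(x^2 + y^2)) dV = ∫_{0}^{2π} ∫_{0}^{5} ∫_{0}^{3} (12r z) · r dz dr dθ.

Inner (z): 54r^2.
Middle (r from 0 to 5): 2250.
Outer (θ): 4500π.

Therefore the triple integral equals 4500π.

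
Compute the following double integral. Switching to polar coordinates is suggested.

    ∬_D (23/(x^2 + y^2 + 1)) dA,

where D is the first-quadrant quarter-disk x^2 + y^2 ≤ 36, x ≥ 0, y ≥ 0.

The region D is 0 ≤ r ≤ 6, 0 ≤ θ ≤ π/2 in polar coordinates, where x = r cos(θ), y = r sin(θ), and dA = r dr dθ.

Under the substitution, the integrand becomes 23/(r^2 + 1), so

    ∬_D (23/(x^2 + y^2 + 1)) dA = ∫_{0}^{π/2} ∫_{0}^{6} (23/(r^2 + 1)) · r dr dθ.

Inner integral (in r): ∫_{0}^{6} (23/(r^2 + 1)) · r dr = 23log(37)/2.

Outer integral (in θ): ∫_{0}^{π/2} (23log(37)/2) dθ = 23π log(37)/4.

Therefore ∬_D (23/(x^2 + y^2 + 1)) dA = 23π log(37)/4.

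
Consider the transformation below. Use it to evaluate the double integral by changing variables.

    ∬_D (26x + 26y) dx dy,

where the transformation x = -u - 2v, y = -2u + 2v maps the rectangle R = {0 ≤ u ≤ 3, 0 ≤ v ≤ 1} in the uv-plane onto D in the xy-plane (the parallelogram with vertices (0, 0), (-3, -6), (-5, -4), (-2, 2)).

Compute the Jacobian determinant of (x, y) with respect to (u, v):

    ∂(x,y)/∂(u,v) = | -1  -2 | = (-1)(2) - (-2)(-2) = -6.
                   | -2  2 |

Its absolute value is |J| = 6 (the area scaling factor).

Substituting x = -u - 2v, y = -2u + 2v into the integrand,

    26x + 26y → -78u,

so the integral becomes

    ∬_R (-78u) · |J| du dv = ∫_0^3 ∫_0^1 (-468u) dv du.

Inner (v): -468u.
Outer (u): -2106.

Therefore ∬_D (26x + 26y) dx dy = -2106.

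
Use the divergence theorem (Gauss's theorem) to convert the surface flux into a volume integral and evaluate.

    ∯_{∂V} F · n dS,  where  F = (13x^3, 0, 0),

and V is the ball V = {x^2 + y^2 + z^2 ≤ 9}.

By the divergence theorem,

    ∯_{∂V} F · n dS = ∭_V (∇ · F) dV.

Compute the divergence:
    ∇ · F = ∂F_x/∂x + ∂F_y/∂y + ∂F_z/∂z = 39x^2 + 0 + 0 = 39x^2.

In spherical coordinates, x = ρ sin(φ) cos(θ), y = ρ sin(φ) sin(θ), z = ρ cos(φ), dV = ρ^2 sin(φ) dρ dφ dθ, with 0 ≤ ρ ≤ 3, 0 ≤ φ ≤ π, 0 ≤ θ ≤ 2π.

The integrand, after substitution and multiplying by the volume element, becomes (39ρ^2sin(φ)^2cos(θ)^2) · ρ^2 sin(φ), so

    ∭_V (∇·F) dV = ∫_0^{2π} ∫_0^{π} ∫_0^{3} (39ρ^2sin(φ)^2cos(θ)^2) · ρ^2 sin(φ) dρ dφ dθ.

Inner (ρ from 0 to 3): 9477sin(φ)^3cos(θ)^2/5.
Middle (φ from 0 to π): 12636cos(θ)^2/5.
Outer (θ from 0 to 2π): 12636π/5.

Therefore ∯_{∂V} F · n dS = 12636π/5.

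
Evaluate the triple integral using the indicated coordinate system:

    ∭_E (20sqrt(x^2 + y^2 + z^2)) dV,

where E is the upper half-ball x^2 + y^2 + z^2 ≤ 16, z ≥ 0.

In spherical coordinates, x = ρ sin(φ) cos(θ), y = ρ sin(φ) sin(θ), z = ρ cos(φ), and dV = ρ^2 sin(φ) dρ dφ dθ.

The integrand becomes 20ρ, so

    ∭_E (20sqrt(x^2 + y^2 + z^2)) dV = ∫_{0}^{2π} ∫_{0}^{π/2} ∫_{0}^{4} (20ρ) · ρ^2 sin(φ) dρ dφ dθ.

Inner (ρ): 1280sin(φ).
Middle (φ): 1280.
Outer (θ): 2560π.

Therefore the triple integral equals 2560π.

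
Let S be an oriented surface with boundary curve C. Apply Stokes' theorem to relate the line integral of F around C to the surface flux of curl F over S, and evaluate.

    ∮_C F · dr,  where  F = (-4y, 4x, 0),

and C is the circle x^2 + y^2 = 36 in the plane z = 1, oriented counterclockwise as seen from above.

Let S be the flat disk x^2 + y^2 ≤ 36 in the plane z = 1, with upward unit normal n̂ = ẑ. By Stokes' theorem,

    ∮_C F · dr = ∬_S (∇ × F) · n̂ dS = ∬_D (curl F)_z dA,

where D is the disk x^2 + y^2 ≤ 36.

Compute the curl of F = (-4y, 4x, 0):
    (∇ × F)_x = ∂F_z/∂y - ∂F_y/∂z = 0,
    (∇ × F)_y = ∂F_x/∂z - ∂F_z/∂x = 0,
    (∇ × F)_z = ∂F_y/∂x - ∂F_x/∂y = 8.

On z = 1, (curl F)_z = 8.

Convert to polar (x = r cos θ, y = r sin θ, dA = r dr dθ); the integrand becomes 8, so

    ∬_D (curl F)_z dA = ∫_0^{2π} ∫_0^{6} (8) · r dr dθ.

Inner (r from 0 to 6): 144.
Outer (θ from 0 to 2π): 288π.

Therefore ∮_C F · dr = 288π.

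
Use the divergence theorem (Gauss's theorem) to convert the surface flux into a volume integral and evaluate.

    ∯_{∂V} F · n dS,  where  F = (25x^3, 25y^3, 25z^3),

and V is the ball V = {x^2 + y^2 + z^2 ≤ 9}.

By the divergence theorem,

    ∯_{∂V} F · n dS = ∭_V (∇ · F) dV.

Compute the divergence:
    ∇ · F = ∂F_x/∂x + ∂F_y/∂y + ∂F_z/∂z = 75x^2 + 75y^2 + 75z^2.

In spherical coordinates, x = ρ sin(φ) cos(θ), y = ρ sin(φ) sin(θ), z = ρ cos(φ), dV = ρ^2 sin(φ) dρ dφ dθ, with 0 ≤ ρ ≤ 3, 0 ≤ φ ≤ π, 0 ≤ θ ≤ 2π.

The integrand, after substitution and multiplying by the volume element, becomes (75ρ^2) · ρ^2 sin(φ), so

    ∭_V (∇·F) dV = ∫_0^{2π} ∫_0^{π} ∫_0^{3} (75ρ^2) · ρ^2 sin(φ) dρ dφ dθ.

Inner (ρ from 0 to 3): 3645sin(φ).
Middle (φ from 0 to π): 7290.
Outer (θ from 0 to 2π): 14580π.

Therefore ∯_{∂V} F · n dS = 14580π.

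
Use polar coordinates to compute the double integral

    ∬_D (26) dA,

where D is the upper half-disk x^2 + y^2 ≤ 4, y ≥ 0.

The region D is 0 ≤ r ≤ 2, 0 ≤ θ ≤ π in polar coordinates, where x = r cos(θ), y = r sin(θ), and dA = r dr dθ.

Under the substitution, the integrand becomes 26, so

    ∬_D (26) dA = ∫_{0}^{π} ∫_{0}^{2} (26) · r dr dθ.

Inner integral (in r): ∫_{0}^{2} (26) · r dr = 52.

Outer integral (in θ): ∫_{0}^{π} (52) dθ = 52π.

Therefore ∬_D (26) dA = 52π.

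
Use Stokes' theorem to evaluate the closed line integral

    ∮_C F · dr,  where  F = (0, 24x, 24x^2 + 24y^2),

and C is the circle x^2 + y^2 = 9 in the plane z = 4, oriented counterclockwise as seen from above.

Let S be the flat disk x^2 + y^2 ≤ 9 in the plane z = 4, with upward unit normal n̂ = ẑ. By Stokes' theorem,

    ∮_C F · dr = ∬_S (∇ × F) · n̂ dS = ∬_D (curl F)_z dA,

where D is the disk x^2 + y^2 ≤ 9.

Compute the curl of F = (0, 24x, 24x^2 + 24y^2):
    (∇ × F)_x = ∂F_z/∂y - ∂F_y/∂z = 48y,
    (∇ × F)_y = ∂F_x/∂z - ∂F_z/∂x = -48x,
    (∇ × F)_z = ∂F_y/∂x - ∂F_x/∂y = 24.

On z = 4, (curl F)_z = 24.

Convert to polar (x = r cos θ, y = r sin θ, dA = r dr dθ); the integrand becomes 24, so

    ∬_D (curl F)_z dA = ∫_0^{2π} ∫_0^{3} (24) · r dr dθ.

Inner (r from 0 to 3): 108.
Outer (θ from 0 to 2π): 216π.

Therefore ∮_C F · dr = 216π.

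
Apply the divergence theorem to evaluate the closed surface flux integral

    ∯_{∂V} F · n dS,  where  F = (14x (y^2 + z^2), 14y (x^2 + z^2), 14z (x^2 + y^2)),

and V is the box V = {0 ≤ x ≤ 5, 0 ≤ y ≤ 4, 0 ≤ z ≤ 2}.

By the divergence theorem,

    ∯_{∂V} F · n dS = ∭_V (∇ · F) dV.

Compute the divergence:
    ∇ · F = ∂F_x/∂x + ∂F_y/∂y + ∂F_z/∂z = 14y^2 + 14z^2 + 14x^2 + 14z^2 + 14x^2 + 14y^2 = 28x^2 + 28y^2 + 28z^2.

V is a rectangular box, so dV = dx dy dz with 0 ≤ x ≤ 5, 0 ≤ y ≤ 4, 0 ≤ z ≤ 2.

Integrate (28x^2 + 28y^2 + 28z^2) over V as an iterated integral:

    ∭_V (∇·F) dV = ∫_0^{5} ∫_0^{4} ∫_0^{2} (28x^2 + 28y^2 + 28z^2) dz dy dx.

Inner (z from 0 to 2): 56x^2 + 56y^2 + 224/3.
Middle (y from 0 to 4): 224x^2 + 4480/3.
Outer (x from 0 to 5): 16800.

Therefore ∯_{∂V} F · n dS = 16800.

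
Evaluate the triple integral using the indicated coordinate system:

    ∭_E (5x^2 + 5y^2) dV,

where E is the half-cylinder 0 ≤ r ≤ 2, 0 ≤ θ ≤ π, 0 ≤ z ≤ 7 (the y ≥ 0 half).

In cylindrical coordinates, x = r cos(θ), y = r sin(θ), z = z, and dV = r dr dθ dz.

The integrand becomes 5r^2, so

    ∭_E (5x^2 + 5y^2) dV = ∫_{0}^{π} ∫_{0}^{2} ∫_{0}^{7} (5r^2) · r dz dr dθ.

Inner (z): 35r^3.
Middle (r from 0 to 2): 140.
Outer (θ): 140π.

Therefore the triple integral equals 140π.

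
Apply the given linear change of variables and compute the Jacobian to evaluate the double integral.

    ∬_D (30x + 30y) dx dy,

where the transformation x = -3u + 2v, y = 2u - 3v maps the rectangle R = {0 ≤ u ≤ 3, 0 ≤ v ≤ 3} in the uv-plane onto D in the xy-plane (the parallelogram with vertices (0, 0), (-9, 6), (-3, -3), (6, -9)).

Compute the Jacobian determinant of (x, y) with respect to (u, v):

    ∂(x,y)/∂(u,v) = | -3  2 | = (-3)(-3) - (2)(2) = 5.
                   | 2  -3 |

Its absolute value is |J| = 5 (the area scaling factor).

Substituting x = -3u + 2v, y = 2u - 3v into the integrand,

    30x + 30y → -30u - 30v,

so the integral becomes

    ∬_R (-30u - 30v) · |J| du dv = ∫_0^3 ∫_0^3 (-150u - 150v) dv du.

Inner (v): -450u - 675.
Outer (u): -4050.

Therefore ∬_D (30x + 30y) dx dy = -4050.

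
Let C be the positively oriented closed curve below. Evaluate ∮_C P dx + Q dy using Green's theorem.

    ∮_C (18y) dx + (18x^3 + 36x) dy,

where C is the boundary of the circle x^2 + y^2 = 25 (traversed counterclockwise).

Green's theorem converts the closed line integral into a double integral over the enclosed region D:

    ∮_C P dx + Q dy = ∬_D (∂Q/∂x - ∂P/∂y) dA.

Here P = 18y, Q = 18x^3 + 36x, so

    ∂Q/∂x = 54x^2 + 36,    ∂P/∂y = 18,
    ∂Q/∂x - ∂P/∂y = 54x^2 + 18.

D is the region x^2 + y^2 ≤ 25. Evaluating the double integral:

In polar coordinates (x = r cos θ, y = r sin θ, dA = r dr dθ) the integrand becomes 54r^2cos(θ)^2 + 18, so

    ∬_D (54x^2 + 18) dA = ∫_0^{2π} ∫_0^{5} (54r^2cos(θ)^2 + 18) · r dr dθ.

Inner (r from 0 to 5): 16875cos(θ)^2/2 + 225.
Outer (θ from 0 to 2π): 17775π/2.

Therefore ∮_C P dx + Q dy = 17775π/2.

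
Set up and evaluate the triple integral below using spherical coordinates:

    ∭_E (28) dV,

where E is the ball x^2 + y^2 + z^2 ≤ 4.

In spherical coordinates, x = ρ sin(φ) cos(θ), y = ρ sin(φ) sin(θ), z = ρ cos(φ), and dV = ρ^2 sin(φ) dρ dφ dθ.

The integrand becomes 28, so

    ∭_E (28) dV = ∫_{0}^{2π} ∫_{0}^{π} ∫_{0}^{2} (28) · ρ^2 sin(φ) dρ dφ dθ.

Inner (ρ): 224sin(φ)/3.
Middle (φ): 448/3.
Outer (θ): 896π/3.

Therefore the triple integral equals 896π/3.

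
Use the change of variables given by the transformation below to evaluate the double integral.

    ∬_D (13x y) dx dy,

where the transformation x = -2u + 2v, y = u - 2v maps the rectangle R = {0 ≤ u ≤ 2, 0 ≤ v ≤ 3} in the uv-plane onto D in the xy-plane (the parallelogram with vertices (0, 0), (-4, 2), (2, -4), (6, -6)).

Compute the Jacobian determinant of (x, y) with respect to (u, v):

    ∂(x,y)/∂(u,v) = | -2  2 | = (-2)(-2) - (2)(1) = 2.
                   | 1  -2 |

Its absolute value is |J| = 2 (the area scaling factor).

Substituting x = -2u + 2v, y = u - 2v into the integrand,

    13x y → -26u^2 + 78u v - 52v^2,

so the integral becomes

    ∬_R (-26u^2 + 78u v - 52v^2) · |J| du dv = ∫_0^2 ∫_0^3 (-52u^2 + 156u v - 104v^2) dv du.

Inner (v): -156u^2 + 702u - 936.
Outer (u): -884.

Therefore ∬_D (13x y) dx dy = -884.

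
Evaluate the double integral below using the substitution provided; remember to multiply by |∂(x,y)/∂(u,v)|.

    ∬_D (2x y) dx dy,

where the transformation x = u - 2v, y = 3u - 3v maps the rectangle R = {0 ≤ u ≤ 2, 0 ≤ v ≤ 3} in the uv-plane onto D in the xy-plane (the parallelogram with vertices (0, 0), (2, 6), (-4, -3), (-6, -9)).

Compute the Jacobian determinant of (x, y) with respect to (u, v):

    ∂(x,y)/∂(u,v) = | 1  -2 | = (1)(-3) - (-2)(3) = 3.
                   | 3  -3 |

Its absolute value is |J| = 3 (the area scaling factor).

Substituting x = u - 2v, y = 3u - 3v into the integrand,

    2x y → 6u^2 - 18u v + 12v^2,

so the integral becomes

    ∬_R (6u^2 - 18u v + 12v^2) · |J| du dv = ∫_0^2 ∫_0^3 (18u^2 - 54u v + 36v^2) dv du.

Inner (v): 54u^2 - 243u + 324.
Outer (u): 306.

Therefore ∬_D (2x y) dx dy = 306.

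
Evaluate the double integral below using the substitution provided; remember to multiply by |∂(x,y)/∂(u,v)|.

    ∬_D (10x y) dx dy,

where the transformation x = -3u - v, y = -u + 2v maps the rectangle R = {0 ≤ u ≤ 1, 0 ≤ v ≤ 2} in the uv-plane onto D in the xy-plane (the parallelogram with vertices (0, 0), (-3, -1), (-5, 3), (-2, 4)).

Compute the Jacobian determinant of (x, y) with respect to (u, v):

    ∂(x,y)/∂(u,v) = | -3  -1 | = (-3)(2) - (-1)(-1) = -7.
                   | -1  2 |

Its absolute value is |J| = 7 (the area scaling factor).

Substituting x = -3u - v, y = -u + 2v into the integrand,

    10x y → 30u^2 - 50u v - 20v^2,

so the integral becomes

    ∬_R (30u^2 - 50u v - 20v^2) · |J| du dv = ∫_0^1 ∫_0^2 (210u^2 - 350u v - 140v^2) dv du.

Inner (v): 420u^2 - 700u - 1120/3.
Outer (u): -1750/3.

Therefore ∬_D (10x y) dx dy = -1750/3.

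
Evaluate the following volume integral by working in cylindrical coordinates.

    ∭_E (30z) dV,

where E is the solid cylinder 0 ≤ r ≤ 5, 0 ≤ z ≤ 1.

In cylindrical coordinates, x = r cos(θ), y = r sin(θ), z = z, and dV = r dr dθ dz.

The integrand becomes 30z, so

    ∭_E (30z) dV = ∫_{0}^{2π} ∫_{0}^{5} ∫_{0}^{1} (30z) · r dz dr dθ.

Inner (z): 15r.
Middle (r from 0 to 5): 375/2.
Outer (θ): 375π.

Therefore the triple integral equals 375π.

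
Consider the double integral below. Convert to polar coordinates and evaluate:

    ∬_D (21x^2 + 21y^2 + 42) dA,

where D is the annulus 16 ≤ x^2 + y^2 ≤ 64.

The region D is 4 ≤ r ≤ 8, 0 ≤ θ ≤ 2π in polar coordinates, where x = r cos(θ), y = r sin(θ), and dA = r dr dθ.

Under the substitution, the integrand becomes 21r^2 + 42, so

    ∬_D (21x^2 + 21y^2 + 42) dA = ∫_{0}^{2π} ∫_{4}^{8} (21r^2 + 42) · r dr dθ.

Inner integral (in r): ∫_{4}^{8} (21r^2 + 42) · r dr = 21168.

Outer integral (in θ): ∫_{0}^{2π} (21168) dθ = 42336π.

Therefore ∬_D (21x^2 + 21y^2 + 42) dA = 42336π.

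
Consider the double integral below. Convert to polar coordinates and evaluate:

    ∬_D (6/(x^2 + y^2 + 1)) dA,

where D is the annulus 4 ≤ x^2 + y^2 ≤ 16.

The region D is 2 ≤ r ≤ 4, 0 ≤ θ ≤ 2π in polar coordinates, where x = r cos(θ), y = r sin(θ), and dA = r dr dθ.

Under the substitution, the integrand becomes 6/(r^2 + 1), so

    ∬_D (6/(x^2 + y^2 + 1)) dA = ∫_{0}^{2π} ∫_{2}^{4} (6/(r^2 + 1)) · r dr dθ.

Inner integral (in r): ∫_{2}^{4} (6/(r^2 + 1)) · r dr = log(4913/125).

Outer integral (in θ): ∫_{0}^{2π} (log(4913/125)) dθ = log((4913/125)^(2π)).

Therefore ∬_D (6/(x^2 + y^2 + 1)) dA = log((4913/125)^(2π)).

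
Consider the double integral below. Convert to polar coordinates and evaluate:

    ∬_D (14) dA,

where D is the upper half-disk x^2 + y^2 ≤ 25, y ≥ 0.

The region D is 0 ≤ r ≤ 5, 0 ≤ θ ≤ π in polar coordinates, where x = r cos(θ), y = r sin(θ), and dA = r dr dθ.

Under the substitution, the integrand becomes 14, so

    ∬_D (14) dA = ∫_{0}^{π} ∫_{0}^{5} (14) · r dr dθ.

Inner integral (in r): ∫_{0}^{5} (14) · r dr = 175.

Outer integral (in θ): ∫_{0}^{π} (175) dθ = 175π.

Therefore ∬_D (14) dA = 175π.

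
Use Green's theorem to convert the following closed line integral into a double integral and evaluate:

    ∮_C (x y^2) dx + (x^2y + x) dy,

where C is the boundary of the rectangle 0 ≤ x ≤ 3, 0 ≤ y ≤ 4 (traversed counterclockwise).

Green's theorem converts the closed line integral into a double integral over the enclosed region D:

    ∮_C P dx + Q dy = ∬_D (∂Q/∂x - ∂P/∂y) dA.

Here P = x y^2, Q = x^2y + x, so

    ∂Q/∂x = 2x y + 1,    ∂P/∂y = 2x y,
    ∂Q/∂x - ∂P/∂y = 1.

D is the region 0 ≤ x ≤ 3, 0 ≤ y ≤ 4. Evaluating the double integral:

    ∬_D (1) dA = ∫_0^{3} ∫_0^{4} (1) dy dx.

Inner (y from 0 to 4): 4.
Outer (x from 0 to 3): 12.

Therefore ∮_C P dx + Q dy = 12.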